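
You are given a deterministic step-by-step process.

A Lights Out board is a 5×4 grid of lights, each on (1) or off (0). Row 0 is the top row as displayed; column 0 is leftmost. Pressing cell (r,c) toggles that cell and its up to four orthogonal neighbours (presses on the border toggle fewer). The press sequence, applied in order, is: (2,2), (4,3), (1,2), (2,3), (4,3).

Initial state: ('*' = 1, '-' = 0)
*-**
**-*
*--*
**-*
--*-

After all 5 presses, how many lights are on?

12

k=0  *-**
**-*
*--*
**-*
--*-
k=1  *-**
****
***-
****
--*-
k=2  *-**
****
***-
***-
---*
k=3  *--*
*---
**--
***-
---*
k=4  *--*
*--*
****
****
---*
k=5  *--*
*--*
****
***-
--*-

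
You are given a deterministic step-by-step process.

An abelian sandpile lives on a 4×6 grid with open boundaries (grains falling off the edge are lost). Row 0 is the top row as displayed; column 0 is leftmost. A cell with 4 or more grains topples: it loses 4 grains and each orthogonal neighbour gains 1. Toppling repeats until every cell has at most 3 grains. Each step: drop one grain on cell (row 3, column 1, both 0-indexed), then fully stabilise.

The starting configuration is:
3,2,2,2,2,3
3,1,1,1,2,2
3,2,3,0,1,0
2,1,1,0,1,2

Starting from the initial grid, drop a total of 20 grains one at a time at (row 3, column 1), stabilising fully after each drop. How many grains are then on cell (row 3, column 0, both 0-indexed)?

3

0) 3,2,2,2,2,3
3,1,1,1,2,2
3,2,3,0,1,0
2,1,1,0,1,2
1) 3,2,2,2,2,3
3,1,1,1,2,2
3,2,3,0,1,0
2,2,1,0,1,2
2) 3,2,2,2,2,3
3,1,1,1,2,2
3,2,3,0,1,0
2,3,1,0,1,2
3) 3,2,2,2,2,3
3,1,1,1,2,2
3,3,3,0,1,0
3,0,2,0,1,2
4) 3,2,2,2,2,3
3,1,1,1,2,2
3,3,3,0,1,0
3,1,2,0,1,2
5) 3,2,2,2,2,3
3,1,1,1,2,2
3,3,3,0,1,0
3,2,2,0,1,2
6) 3,2,2,2,2,3
3,1,1,1,2,2
3,3,3,0,1,0
3,3,2,0,1,2
7) 0,3,2,2,2,3
1,3,2,1,2,2
2,2,1,1,1,0
1,3,0,1,1,2
8) 0,3,2,2,2,3
1,3,2,1,2,2
2,3,1,1,1,0
2,0,1,1,1,2
9) 0,3,2,2,2,3
1,3,2,1,2,2
2,3,1,1,1,0
2,1,1,1,1,2
10) 0,3,2,2,2,3
1,3,2,1,2,2
2,3,1,1,1,0
2,2,1,1,1,2
11) 0,3,2,2,2,3
1,3,2,1,2,2
2,3,1,1,1,0
2,3,1,1,1,2
12) 1,0,3,2,2,3
2,1,3,1,2,2
3,1,2,1,1,0
3,1,2,1,1,2
13) 1,0,3,2,2,3
2,1,3,1,2,2
3,1,2,1,1,0
3,2,2,1,1,2
14) 1,0,3,2,2,3
2,1,3,1,2,2
3,1,2,1,1,0
3,3,2,1,1,2
15) 1,0,3,2,2,3
3,1,3,1,2,2
0,3,2,1,1,0
1,1,3,1,1,2
16) 1,0,3,2,2,3
3,1,3,1,2,2
0,3,2,1,1,0
1,2,3,1,1,2
17) 1,0,3,2,2,3
3,1,3,1,2,2
0,3,2,1,1,0
1,3,3,1,1,2
18) 1,1,0,3,2,3
3,3,1,2,2,2
1,1,1,2,1,0
2,2,1,2,1,2
19) 1,1,0,3,2,3
3,3,1,2,2,2
1,1,1,2,1,0
2,3,1,2,1,2
20) 1,1,0,3,2,3
3,3,1,2,2,2
1,2,1,2,1,0
3,0,2,2,1,2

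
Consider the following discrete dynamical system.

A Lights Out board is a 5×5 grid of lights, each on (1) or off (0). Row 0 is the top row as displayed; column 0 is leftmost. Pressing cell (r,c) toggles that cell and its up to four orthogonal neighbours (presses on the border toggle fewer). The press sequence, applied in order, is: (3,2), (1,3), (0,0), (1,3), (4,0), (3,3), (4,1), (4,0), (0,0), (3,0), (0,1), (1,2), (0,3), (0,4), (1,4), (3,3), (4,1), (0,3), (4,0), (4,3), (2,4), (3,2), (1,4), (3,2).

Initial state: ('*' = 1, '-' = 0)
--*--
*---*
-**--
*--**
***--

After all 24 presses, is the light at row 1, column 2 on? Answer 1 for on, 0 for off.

gen 0: --*--
*---*
-**--
*--**
***--
gen 1: --*--
*---*
-*---
***-*
**---
gen 2: --**-
*-**-
-*-*-
***-*
**---
gen 3: ****-
--**-
-*-*-
***-*
**---
gen 4: ***--
----*
-*---
***-*
**---
gen 5: ***--
----*
-*---
-**-*
-----
gen 6: ***--
----*
-*-*-
-*-*-
---*-
gen 7: ***--
----*
-*-*-
---*-
****-
gen 8: ***--
----*
-*-*-
*--*-
--**-
gen 9: --*--
*---*
-*-*-
*--*-
--**-
gen 10: --*--
*---*
**-*-
-*-*-
*-**-
gen 11: **---
**--*
**-*-
-*-*-
*-**-
gen 12: ***--
*-***
****-
-*-*-
*-**-
gen 13: **-**
*-*-*
****-
-*-*-
*-**-
gen 14: **---
*-*--
****-
-*-*-
*-**-
gen 15: **--*
*-***
*****
-*-*-
*-**-
gen 16: **--*
*-***
***-*
-**-*
*-*--
gen 17: **--*
*-***
***-*
--*-*
-*---
gen 18: ****-
*-*-*
***-*
--*-*
-*---
gen 19: ****-
*-*-*
***-*
*-*-*
*----
gen 20: ****-
*-*-*
***-*
*-***
*-***
gen 21: ****-
*-*--
****-
*-**-
*-***
gen 22: ****-
*-*--
**-*-
**---
*--**
gen 23: *****
*-***
**-**
**---
*--**
gen 24: *****
*-***
*****
*-**-
*-***

1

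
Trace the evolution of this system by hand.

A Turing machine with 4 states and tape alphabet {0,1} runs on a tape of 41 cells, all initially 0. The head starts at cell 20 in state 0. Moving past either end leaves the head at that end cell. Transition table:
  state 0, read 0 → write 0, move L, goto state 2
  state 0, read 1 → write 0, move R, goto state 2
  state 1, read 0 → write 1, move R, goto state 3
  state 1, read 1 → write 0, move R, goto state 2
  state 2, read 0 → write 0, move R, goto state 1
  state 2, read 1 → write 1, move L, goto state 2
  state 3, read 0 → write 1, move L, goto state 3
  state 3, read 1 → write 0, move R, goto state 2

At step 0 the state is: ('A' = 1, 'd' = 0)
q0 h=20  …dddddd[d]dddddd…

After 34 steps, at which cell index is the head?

[0] q0 h=20  …dddddd[d]dddddd…
[1] q2 h=19  …dddddd[d]dddddd…
[2] q1 h=20  …dddddd[d]dddddd…
[3] q3 h=21  …dddddA[d]dddddd…
[4] q3 h=20  …dddddd[A]Addddd…
[5] q2 h=21  …dddddd[A]dddddd…
[6] q2 h=20  …dddddd[d]Addddd…
[7] q1 h=21  …dddddd[A]dddddd…
[8] q2 h=22  …dddddd[d]dddddd…
[9] q1 h=23  …dddddd[d]dddddd…
[10] q3 h=24  …dddddA[d]dddddd…
[11] q3 h=23  …dddddd[A]Addddd…
[12] q2 h=24  …dddddd[A]dddddd…
[13] q2 h=23  …dddddd[d]Addddd…
[14] q1 h=24  …dddddd[A]dddddd…
[15] q2 h=25  …dddddd[d]dddddd…
[16] q1 h=26  …dddddd[d]dddddd…
[17] q3 h=27  …dddddA[d]dddddd…
[18] q3 h=26  …dddddd[A]Addddd…
[19] q2 h=27  …dddddd[A]dddddd…
[20] q2 h=26  …dddddd[d]Addddd…
[21] q1 h=27  …dddddd[A]dddddd…
[22] q2 h=28  …dddddd[d]dddddd…
[23] q1 h=29  …dddddd[d]dddddd…
[24] q3 h=30  …dddddA[d]dddddd…
[25] q3 h=29  …dddddd[A]Addddd…
[26] q2 h=30  …dddddd[A]dddddd…
[27] q2 h=29  …dddddd[d]Addddd…
[28] q1 h=30  …dddddd[A]dddddd…
[29] q2 h=31  …dddddd[d]dddddd…
[30] q1 h=32  …dddddd[d]dddddd…
[31] q3 h=33  …dddddA[d]dddddd…
[32] q3 h=32  …dddddd[A]Addddd…
[33] q2 h=33  …dddddd[A]dddddd…
[34] q2 h=32  …dddddd[d]Addddd…

32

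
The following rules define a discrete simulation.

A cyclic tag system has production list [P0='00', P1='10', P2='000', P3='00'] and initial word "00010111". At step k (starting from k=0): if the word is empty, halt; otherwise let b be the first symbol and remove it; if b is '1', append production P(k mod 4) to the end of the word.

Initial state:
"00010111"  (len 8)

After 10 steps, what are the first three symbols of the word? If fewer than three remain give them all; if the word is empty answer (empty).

100

gen 0: "00010111"  (len 8)
gen 1: "0010111"  (len 7)
gen 2: "010111"  (len 6)
gen 3: "10111"  (len 5)
gen 4: "011100"  (len 6)
gen 5: "11100"  (len 5)
gen 6: "110010"  (len 6)
gen 7: "10010000"  (len 8)
gen 8: "001000000"  (len 9)
gen 9: "01000000"  (len 8)
gen 10: "1000000"  (len 7)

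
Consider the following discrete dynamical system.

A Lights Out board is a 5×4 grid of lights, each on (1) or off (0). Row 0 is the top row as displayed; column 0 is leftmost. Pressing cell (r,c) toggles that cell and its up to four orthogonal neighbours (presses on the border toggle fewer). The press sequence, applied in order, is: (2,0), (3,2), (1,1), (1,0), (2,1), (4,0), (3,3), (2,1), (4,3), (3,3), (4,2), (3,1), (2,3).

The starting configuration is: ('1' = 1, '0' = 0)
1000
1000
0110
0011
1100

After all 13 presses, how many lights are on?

0) 1000
1000
0110
0011
1100
1) 1000
0000
1010
1011
1100
2) 1000
0000
1000
1100
1110
3) 1100
1110
1100
1100
1110
4) 0100
0010
0100
1100
1110
5) 0100
0110
1010
1000
1110
6) 0100
0110
1010
0000
0010
7) 0100
0110
1011
0011
0011
8) 0100
0010
0101
0111
0011
9) 0100
0010
0101
0110
0000
10) 0100
0010
0100
0101
0001
11) 0100
0010
0100
0111
0110
12) 0100
0010
0000
1001
0010
13) 0100
0011
0011
1000
0010

7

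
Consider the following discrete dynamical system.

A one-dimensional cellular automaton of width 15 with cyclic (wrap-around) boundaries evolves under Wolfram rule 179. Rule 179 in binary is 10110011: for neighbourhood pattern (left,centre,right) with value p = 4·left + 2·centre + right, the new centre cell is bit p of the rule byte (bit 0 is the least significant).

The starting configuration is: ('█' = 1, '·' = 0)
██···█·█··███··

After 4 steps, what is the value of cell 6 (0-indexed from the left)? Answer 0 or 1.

k=0  ██···█·█··███··
k=1  ··███·█·██·█·██
k=2  ██·█·█·█··█·█··
k=3  ··█·█·█·██·█·██
k=4  ██·█·█·█··█·█··

0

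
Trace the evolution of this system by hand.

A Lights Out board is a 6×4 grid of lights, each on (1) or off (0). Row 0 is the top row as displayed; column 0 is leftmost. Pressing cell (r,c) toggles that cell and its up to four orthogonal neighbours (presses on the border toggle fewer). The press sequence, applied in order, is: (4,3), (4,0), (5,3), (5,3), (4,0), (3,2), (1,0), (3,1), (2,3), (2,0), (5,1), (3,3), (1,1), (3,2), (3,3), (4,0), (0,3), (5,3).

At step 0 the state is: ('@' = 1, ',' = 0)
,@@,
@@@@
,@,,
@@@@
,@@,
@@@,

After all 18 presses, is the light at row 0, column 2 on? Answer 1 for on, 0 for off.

0

t=0: ,@@,
@@@@
,@,,
@@@@
,@@,
@@@,
t=1: ,@@,
@@@@
,@,,
@@@,
,@,@
@@@@
t=2: ,@@,
@@@@
,@,,
,@@,
@,,@
,@@@
t=3: ,@@,
@@@@
,@,,
,@@,
@,,,
,@,,
t=4: ,@@,
@@@@
,@,,
,@@,
@,,@
,@@@
t=5: ,@@,
@@@@
,@,,
@@@,
,@,@
@@@@
t=6: ,@@,
@@@@
,@@,
@,,@
,@@@
@@@@
t=7: @@@,
,,@@
@@@,
@,,@
,@@@
@@@@
t=8: @@@,
,,@@
@,@,
,@@@
,,@@
@@@@
t=9: @@@,
,,@,
@,,@
,@@,
,,@@
@@@@
t=10: @@@,
@,@,
,@,@
@@@,
,,@@
@@@@
t=11: @@@,
@,@,
,@,@
@@@,
,@@@
,,,@
t=12: @@@,
@,@,
,@,,
@@,@
,@@,
,,,@
t=13: @,@,
,@,,
,,,,
@@,@
,@@,
,,,@
t=14: @,@,
,@,,
,,@,
@,@,
,@,,
,,,@
t=15: @,@,
,@,,
,,@@
@,,@
,@,@
,,,@
t=16: @,@,
,@,,
,,@@
,,,@
@,,@
@,,@
t=17: @,,@
,@,@
,,@@
,,,@
@,,@
@,,@
t=18: @,,@
,@,@
,,@@
,,,@
@,,,
@,@,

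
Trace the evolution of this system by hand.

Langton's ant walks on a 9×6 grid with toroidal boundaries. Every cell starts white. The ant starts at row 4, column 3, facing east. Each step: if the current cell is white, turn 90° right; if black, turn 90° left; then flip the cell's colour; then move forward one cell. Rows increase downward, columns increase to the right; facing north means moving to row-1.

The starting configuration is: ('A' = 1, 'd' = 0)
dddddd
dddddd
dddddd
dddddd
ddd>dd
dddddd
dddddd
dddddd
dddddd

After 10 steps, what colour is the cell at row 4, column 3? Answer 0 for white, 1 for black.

step 0: dddddd
dddddd
dddddd
dddddd
ddd>dd
dddddd
dddddd
dddddd
dddddd
step 1: dddddd
dddddd
dddddd
dddddd
dddAdd
dddvdd
dddddd
dddddd
dddddd
step 2: dddddd
dddddd
dddddd
dddddd
dddAdd
dd<Add
dddddd
dddddd
dddddd
step 3: dddddd
dddddd
dddddd
dddddd
dd^Add
ddAAdd
dddddd
dddddd
dddddd
step 4: dddddd
dddddd
dddddd
dddddd
ddA>dd
ddAAdd
dddddd
dddddd
dddddd
step 5: dddddd
dddddd
dddddd
ddd^dd
ddAddd
ddAAdd
dddddd
dddddd
dddddd
step 6: dddddd
dddddd
dddddd
dddA>d
ddAddd
ddAAdd
dddddd
dddddd
dddddd
step 7: dddddd
dddddd
dddddd
dddAAd
ddAdvd
ddAAdd
dddddd
dddddd
dddddd
step 8: dddddd
dddddd
dddddd
dddAAd
ddA<Ad
ddAAdd
dddddd
dddddd
dddddd
step 9: dddddd
dddddd
dddddd
ddd^Ad
ddAAAd
ddAAdd
dddddd
dddddd
dddddd
step 10: dddddd
dddddd
dddddd
dd<dAd
ddAAAd
ddAAdd
dddddd
dddddd
dddddd

1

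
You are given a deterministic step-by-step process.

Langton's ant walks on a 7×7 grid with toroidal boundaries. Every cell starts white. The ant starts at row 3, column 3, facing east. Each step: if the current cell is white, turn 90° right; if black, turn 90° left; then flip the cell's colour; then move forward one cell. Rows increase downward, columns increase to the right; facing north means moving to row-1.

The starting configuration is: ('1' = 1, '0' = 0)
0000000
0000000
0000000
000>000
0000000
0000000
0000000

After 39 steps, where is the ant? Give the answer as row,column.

k=0  0000000
0000000
0000000
000>000
0000000
0000000
0000000
k=1  0000000
0000000
0000000
0001000
000v000
0000000
0000000
k=2  0000000
0000000
0000000
0001000
00<1000
0000000
0000000
k=3  0000000
0000000
0000000
00^1000
0011000
0000000
0000000
k=4  0000000
0000000
0000000
001>000
0011000
0000000
0000000
k=5  0000000
0000000
000^000
0010000
0011000
0000000
0000000
k=6  0000000
0000000
0001>00
0010000
0011000
0000000
0000000
k=7  0000000
0000000
0001100
0010v00
0011000
0000000
0000000
k=8  0000000
0000000
0001100
001<100
0011000
0000000
0000000
k=9  0000000
0000000
000^100
0011100
0011000
0000000
0000000
k=10  0000000
0000000
00<0100
0011100
0011000
0000000
0000000
k=11  0000000
00^0000
0010100
0011100
0011000
0000000
0000000
k=12  0000000
001>000
0010100
0011100
0011000
0000000
0000000
k=13  0000000
0011000
001v100
0011100
0011000
0000000
0000000
k=14  0000000
0011000
00<1100
0011100
0011000
0000000
0000000
k=15  0000000
0011000
0001100
00v1100
0011000
0000000
0000000
k=16  0000000
0011000
0001100
000>100
0011000
0000000
0000000
k=17  0000000
0011000
000^100
0000100
0011000
0000000
0000000
k=18  0000000
0011000
00<0100
0000100
0011000
0000000
0000000
k=19  0000000
00^1000
0010100
0000100
0011000
0000000
0000000
k=20  0000000
0<01000
0010100
0000100
0011000
0000000
0000000
k=21  0^00000
0101000
0010100
0000100
0011000
0000000
0000000
k=22  01>0000
0101000
0010100
0000100
0011000
0000000
0000000
k=23  0110000
01v1000
0010100
0000100
0011000
0000000
0000000
k=24  0110000
0<11000
0010100
0000100
0011000
0000000
0000000
k=25  0110000
0011000
0v10100
0000100
0011000
0000000
0000000
k=26  0110000
0011000
<110100
0000100
0011000
0000000
0000000
k=27  0110000
^011000
1110100
0000100
0011000
0000000
0000000
k=28  0110000
1>11000
1110100
0000100
0011000
0000000
0000000
k=29  0110000
1111000
1v10100
0000100
0011000
0000000
0000000
k=30  0110000
1111000
10>0100
0000100
0011000
0000000
0000000
k=31  0110000
11^1000
1000100
0000100
0011000
0000000
0000000
k=32  0110000
1<01000
1000100
0000100
0011000
0000000
0000000
k=33  0110000
1001000
1v00100
0000100
0011000
0000000
0000000
k=34  0110000
1001000
<100100
0000100
0011000
0000000
0000000
k=35  0110000
1001000
0100100
v000100
0011000
0000000
0000000
k=36  0110000
1001000
0100100
100010<
0011000
0000000
0000000
k=37  0110000
1001000
010010^
1000101
0011000
0000000
0000000
k=38  0110000
1001000
>100101
1000101
0011000
0000000
0000000
k=39  0110000
1001000
1100101
v000101
0011000
0000000
0000000

3,0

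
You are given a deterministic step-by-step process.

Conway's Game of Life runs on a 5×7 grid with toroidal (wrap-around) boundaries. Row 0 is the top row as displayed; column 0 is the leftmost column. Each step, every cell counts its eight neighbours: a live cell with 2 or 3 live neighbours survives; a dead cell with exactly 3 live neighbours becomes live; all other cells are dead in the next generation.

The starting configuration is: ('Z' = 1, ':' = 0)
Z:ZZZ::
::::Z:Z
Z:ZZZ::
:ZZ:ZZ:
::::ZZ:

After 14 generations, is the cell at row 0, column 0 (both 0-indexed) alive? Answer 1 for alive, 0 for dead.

0

k=0  Z:ZZZ::
::::Z:Z
Z:ZZZ::
:ZZ:ZZ:
::::ZZ:
k=1  ::::::Z
Z:::::Z
Z:Z:::Z
:ZZ:::Z
::::::Z
k=2  :::::ZZ
:Z:::Z:
::Z::Z:
:ZZ::ZZ
:::::ZZ
k=3  Z:::Z::
::::ZZ:
Z:Z:ZZ:
ZZZ:Z::
::::Z::
k=4  :::ZZ::
:Z:::::
Z:Z::::
Z:Z:Z:Z
Z:::ZZ:
k=5  :::ZZZ:
:ZZZ:::
Z:ZZ::Z
Z:::Z::
ZZ:::::
k=6  Z::ZZ::
ZZ:::ZZ
Z:::Z:Z
::ZZ:::
ZZ:Z:ZZ
k=7  :::Z:::
:Z:Z:::
::ZZZ::
::ZZ:::
ZZ:::ZZ
k=8  :Z::Z:Z
:::::::
:Z::Z::
Z::::ZZ
ZZ:ZZ:Z
k=9  :ZZZZ:Z
Z::::Z:
Z::::ZZ
::ZZ:::
:ZZZZ::
k=10  ::::::Z
::ZZ:::
ZZ::ZZ:
Z::::ZZ
Z::::Z:
k=11  ::::::Z
ZZZZZZZ
ZZZZZZ:
:::::::
Z::::Z:
k=12  ::ZZ:::
:::::::
:::::::
Z:ZZ:Z:
::::::Z
k=13  :::::::
:::::::
:::::::
::::::Z
:Z::Z:Z
k=14  :::::::
:::::::
:::::::
Z::::Z:
Z::::Z:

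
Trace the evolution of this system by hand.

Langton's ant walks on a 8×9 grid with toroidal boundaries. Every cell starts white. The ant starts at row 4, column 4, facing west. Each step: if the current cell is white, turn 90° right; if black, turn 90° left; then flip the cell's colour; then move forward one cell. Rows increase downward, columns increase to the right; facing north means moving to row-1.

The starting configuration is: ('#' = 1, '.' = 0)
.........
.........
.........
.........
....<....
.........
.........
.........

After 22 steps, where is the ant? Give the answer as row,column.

7,5

step 0: .........
.........
.........
.........
....<....
.........
.........
.........
step 1: .........
.........
.........
....^....
....#....
.........
.........
.........
step 2: .........
.........
.........
....#>...
....#....
.........
.........
.........
step 3: .........
.........
.........
....##...
....#v...
.........
.........
.........
step 4: .........
.........
.........
....##...
....<#...
.........
.........
.........
step 5: .........
.........
.........
....##...
.....#...
....v....
.........
.........
step 6: .........
.........
.........
....##...
.....#...
...<#....
.........
.........
step 7: .........
.........
.........
....##...
...^.#...
...##....
.........
.........
step 8: .........
.........
.........
....##...
...#>#...
...##....
.........
.........
step 9: .........
.........
.........
....##...
...###...
...#v....
.........
.........
step 10: .........
.........
.........
....##...
...###...
...#.>...
.........
.........
step 11: .........
.........
.........
....##...
...###...
...#.#...
.....v...
.........
step 12: .........
.........
.........
....##...
...###...
...#.#...
....<#...
.........
step 13: .........
.........
.........
....##...
...###...
...#^#...
....##...
.........
step 14: .........
.........
.........
....##...
...###...
...##>...
....##...
.........
step 15: .........
.........
.........
....##...
...##^...
...##....
....##...
.........
step 16: .........
.........
.........
....##...
...#<....
...##....
....##...
.........
step 17: .........
.........
.........
....##...
...#.....
...#v....
....##...
.........
step 18: .........
.........
.........
....##...
...#.....
...#.>...
....##...
.........
step 19: .........
.........
.........
....##...
...#.....
...#.#...
....#v...
.........
step 20: .........
.........
.........
....##...
...#.....
...#.#...
....#.>..
.........
step 21: .........
.........
.........
....##...
...#.....
...#.#...
....#.#..
......v..
step 22: .........
.........
.........
....##...
...#.....
...#.#...
....#.#..
.....<#..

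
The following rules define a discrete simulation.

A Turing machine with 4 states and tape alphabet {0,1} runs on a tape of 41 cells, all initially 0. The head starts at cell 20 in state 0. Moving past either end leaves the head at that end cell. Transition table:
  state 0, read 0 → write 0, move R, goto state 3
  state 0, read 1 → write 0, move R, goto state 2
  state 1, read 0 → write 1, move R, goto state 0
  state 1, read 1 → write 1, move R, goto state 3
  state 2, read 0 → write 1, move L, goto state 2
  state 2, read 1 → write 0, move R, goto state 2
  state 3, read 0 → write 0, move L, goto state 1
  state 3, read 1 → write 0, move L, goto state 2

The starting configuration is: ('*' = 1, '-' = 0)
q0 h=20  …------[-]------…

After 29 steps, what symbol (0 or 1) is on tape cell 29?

[0] q0 h=20  …------[-]------…
[1] q3 h=21  …------[-]------…
[2] q1 h=20  …------[-]------…
[3] q0 h=21  …-----*[-]------…
[4] q3 h=22  …----*-[-]------…
[5] q1 h=21  …-----*[-]------…
[6] q0 h=22  …----**[-]------…
[7] q3 h=23  …---**-[-]------…
[8] q1 h=22  …----**[-]------…
[9] q0 h=23  …---***[-]------…
[10] q3 h=24  …--***-[-]------…
[11] q1 h=23  …---***[-]------…
[12] q0 h=24  …--****[-]------…
[13] q3 h=25  …-****-[-]------…
[14] q1 h=24  …--****[-]------…
[15] q0 h=25  …-*****[-]------…
[16] q3 h=26  …*****-[-]------…
[17] q1 h=25  …-*****[-]------…
[18] q0 h=26  …******[-]------…
[19] q3 h=27  …*****-[-]------…
[20] q1 h=26  …******[-]------…
[21] q0 h=27  …******[-]------…
[22] q3 h=28  …*****-[-]------…
[23] q1 h=27  …******[-]------…
[24] q0 h=28  …******[-]------…
[25] q3 h=29  …*****-[-]------…
[26] q1 h=28  …******[-]------…
[27] q0 h=29  …******[-]------…
[28] q3 h=30  …*****-[-]------…
[29] q1 h=29  …******[-]------…

0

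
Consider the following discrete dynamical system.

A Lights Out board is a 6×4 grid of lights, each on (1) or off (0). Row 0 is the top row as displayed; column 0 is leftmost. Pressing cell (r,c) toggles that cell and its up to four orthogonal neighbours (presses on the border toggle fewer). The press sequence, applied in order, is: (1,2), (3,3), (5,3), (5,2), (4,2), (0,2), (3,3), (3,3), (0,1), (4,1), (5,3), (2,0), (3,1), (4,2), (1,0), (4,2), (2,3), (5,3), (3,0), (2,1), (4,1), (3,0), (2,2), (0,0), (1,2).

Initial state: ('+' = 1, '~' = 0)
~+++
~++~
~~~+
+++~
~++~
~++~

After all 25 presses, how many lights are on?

13

step 0: ~+++
~++~
~~~+
+++~
~++~
~++~
step 1: ~+~+
~~~+
~~++
+++~
~++~
~++~
step 2: ~+~+
~~~+
~~+~
++~+
~+++
~++~
step 3: ~+~+
~~~+
~~+~
++~+
~++~
~+~+
step 4: ~+~+
~~~+
~~+~
++~+
~+~~
~~+~
step 5: ~+~+
~~~+
~~+~
++++
~~++
~~~~
step 6: ~~+~
~~++
~~+~
++++
~~++
~~~~
step 7: ~~+~
~~++
~~++
++~~
~~+~
~~~~
step 8: ~~+~
~~++
~~+~
++++
~~++
~~~~
step 9: ++~~
~+++
~~+~
++++
~~++
~~~~
step 10: ++~~
~+++
~~+~
+~++
++~+
~+~~
step 11: ++~~
~+++
~~+~
+~++
++~~
~+++
step 12: ++~~
++++
+++~
~~++
++~~
~+++
step 13: ++~~
++++
+~+~
++~+
+~~~
~+++
step 14: ++~~
++++
+~+~
++++
++++
~+~+
step 15: ~+~~
~~++
~~+~
++++
++++
~+~+
step 16: ~+~~
~~++
~~+~
++~+
+~~~
~+++
step 17: ~+~~
~~+~
~~~+
++~~
+~~~
~+++
step 18: ~+~~
~~+~
~~~+
++~~
+~~+
~+~~
step 19: ~+~~
~~+~
+~~+
~~~~
~~~+
~+~~
step 20: ~+~~
~++~
~+++
~+~~
~~~+
~+~~
step 21: ~+~~
~++~
~+++
~~~~
++++
~~~~
step 22: ~+~~
~++~
++++
++~~
~+++
~~~~
step 23: ~+~~
~+~~
+~~~
+++~
~+++
~~~~
step 24: +~~~
++~~
+~~~
+++~
~+++
~~~~
step 25: +~+~
+~++
+~+~
+++~
~+++
~~~~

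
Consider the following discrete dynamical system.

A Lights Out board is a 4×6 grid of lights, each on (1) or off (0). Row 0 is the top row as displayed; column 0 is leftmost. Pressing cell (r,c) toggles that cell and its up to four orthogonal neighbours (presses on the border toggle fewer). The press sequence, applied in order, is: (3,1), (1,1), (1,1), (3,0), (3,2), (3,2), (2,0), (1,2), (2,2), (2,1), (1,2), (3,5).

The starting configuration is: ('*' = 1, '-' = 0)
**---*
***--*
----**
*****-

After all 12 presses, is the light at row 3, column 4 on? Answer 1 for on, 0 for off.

gen 0: **---*
***--*
----**
*****-
gen 1: **---*
***--*
-*--**
---**-
gen 2: *----*
-----*
----**
---**-
gen 3: **---*
***--*
-*--**
---**-
gen 4: **---*
***--*
**--**
**-**-
gen 5: **---*
***--*
***-**
*-*-*-
gen 6: **---*
***--*
**--**
**-**-
gen 7: **---*
-**--*
----**
-*-**-
gen 8: ***--*
---*-*
--*-**
-*-**-
gen 9: ***--*
--**-*
-*-***
-****-
gen 10: ***--*
-***-*
*-****
--***-
gen 11: **---*
-----*
*--***
--***-
gen 12: **---*
-----*
*--**-
--**-*

0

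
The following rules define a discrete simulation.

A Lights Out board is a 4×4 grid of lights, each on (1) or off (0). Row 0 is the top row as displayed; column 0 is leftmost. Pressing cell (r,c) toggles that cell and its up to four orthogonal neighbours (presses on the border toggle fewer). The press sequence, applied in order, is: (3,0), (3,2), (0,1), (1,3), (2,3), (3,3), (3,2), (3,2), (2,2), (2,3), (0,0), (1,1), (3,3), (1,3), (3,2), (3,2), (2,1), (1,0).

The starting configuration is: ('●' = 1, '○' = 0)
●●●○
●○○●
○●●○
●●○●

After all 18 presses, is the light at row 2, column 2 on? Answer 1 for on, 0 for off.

0

t=0: ●●●○
●○○●
○●●○
●●○●
t=1: ●●●○
●○○●
●●●○
○○○●
t=2: ●●●○
●○○●
●●○○
○●●○
t=3: ○○○○
●●○●
●●○○
○●●○
t=4: ○○○●
●●●○
●●○●
○●●○
t=5: ○○○●
●●●●
●●●○
○●●●
t=6: ○○○●
●●●●
●●●●
○●○○
t=7: ○○○●
●●●●
●●○●
○○●●
t=8: ○○○●
●●●●
●●●●
○●○○
t=9: ○○○●
●●○●
●○○○
○●●○
t=10: ○○○●
●●○○
●○●●
○●●●
t=11: ●●○●
○●○○
●○●●
○●●●
t=12: ●○○●
●○●○
●●●●
○●●●
t=13: ●○○●
●○●○
●●●○
○●○○
t=14: ●○○○
●○○●
●●●●
○●○○
t=15: ●○○○
●○○●
●●○●
○○●●
t=16: ●○○○
●○○●
●●●●
○●○○
t=17: ●○○○
●●○●
○○○●
○○○○
t=18: ○○○○
○○○●
●○○●
○○○○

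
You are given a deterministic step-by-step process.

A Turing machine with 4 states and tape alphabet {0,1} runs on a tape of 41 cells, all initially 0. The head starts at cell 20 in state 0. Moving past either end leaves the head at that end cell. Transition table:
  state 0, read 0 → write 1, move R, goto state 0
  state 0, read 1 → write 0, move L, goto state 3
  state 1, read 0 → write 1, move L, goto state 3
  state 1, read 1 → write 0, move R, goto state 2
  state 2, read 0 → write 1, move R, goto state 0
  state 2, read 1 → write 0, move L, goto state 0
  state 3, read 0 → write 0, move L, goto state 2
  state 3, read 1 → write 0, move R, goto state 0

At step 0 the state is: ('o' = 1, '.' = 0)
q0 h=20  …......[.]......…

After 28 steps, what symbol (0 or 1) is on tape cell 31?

1

gen 0: q0 h=20  …......[.]......…
gen 1: q0 h=21  ….....o[.]......…
gen 2: q0 h=22  …....oo[.]......…
gen 3: q0 h=23  …...ooo[.]......…
gen 4: q0 h=24  …..oooo[.]......…
gen 5: q0 h=25  ….ooooo[.]......…
gen 6: q0 h=26  …oooooo[.]......…
gen 7: q0 h=27  …oooooo[.]......…
gen 8: q0 h=28  …oooooo[.]......…
gen 9: q0 h=29  …oooooo[.]......…
gen 10: q0 h=30  …oooooo[.]......…
gen 11: q0 h=31  …oooooo[.]......…
gen 12: q0 h=32  …oooooo[.]......…
gen 13: q0 h=33  …oooooo[.]......…
gen 14: q0 h=34  …oooooo[.]......|
gen 15: q0 h=35  …oooooo[.].....|
gen 16: q0 h=36  …oooooo[.]....|
gen 17: q0 h=37  …oooooo[.]...|
gen 18: q0 h=38  …oooooo[.]..|
gen 19: q0 h=39  …oooooo[.].|
gen 20: q0 h=40  …oooooo[.]|
gen 21: q0 h=40  …oooooo[o]|
gen 22: q3 h=39  …oooooo[o].|
gen 23: q0 h=40  …ooooo.[.]|
gen 24: q0 h=40  …ooooo.[o]|
gen 25: q3 h=39  …oooooo[.].|
gen 26: q2 h=38  …oooooo[o]..|
gen 27: q0 h=37  …oooooo[o]...|
gen 28: q3 h=36  …oooooo[o]....|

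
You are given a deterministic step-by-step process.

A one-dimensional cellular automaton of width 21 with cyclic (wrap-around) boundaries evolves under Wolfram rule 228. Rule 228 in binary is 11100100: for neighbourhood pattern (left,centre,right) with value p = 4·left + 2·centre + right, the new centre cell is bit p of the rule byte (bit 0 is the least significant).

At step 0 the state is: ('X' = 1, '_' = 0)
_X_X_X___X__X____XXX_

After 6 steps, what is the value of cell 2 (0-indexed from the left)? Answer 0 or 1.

0

k=0  _X_X_X___X__X____XXX_
k=1  _XXXXX___X__X_____XX_
k=2  __XXXX___X__X______X_
k=3  ___XXX___X__X______X_
k=4  ____XX___X__X______X_
k=5  _____X___X__X______X_
k=6  _____X___X__X______X_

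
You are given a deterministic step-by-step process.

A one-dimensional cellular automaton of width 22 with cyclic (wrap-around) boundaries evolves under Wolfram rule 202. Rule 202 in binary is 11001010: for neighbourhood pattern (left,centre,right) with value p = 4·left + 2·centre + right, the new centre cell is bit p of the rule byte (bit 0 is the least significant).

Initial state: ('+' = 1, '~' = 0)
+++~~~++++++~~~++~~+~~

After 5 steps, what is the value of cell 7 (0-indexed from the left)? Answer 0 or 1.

1

[0] +++~~~++++++~~~++~~+~~
[1] +++~~+++++++~~+++~+~~+
[2] +++~++++++++~++++~~~++
[3] +++~++++++++~++++~~+++
[4] +++~++++++++~++++~++++
[5] +++~++++++++~++++~++++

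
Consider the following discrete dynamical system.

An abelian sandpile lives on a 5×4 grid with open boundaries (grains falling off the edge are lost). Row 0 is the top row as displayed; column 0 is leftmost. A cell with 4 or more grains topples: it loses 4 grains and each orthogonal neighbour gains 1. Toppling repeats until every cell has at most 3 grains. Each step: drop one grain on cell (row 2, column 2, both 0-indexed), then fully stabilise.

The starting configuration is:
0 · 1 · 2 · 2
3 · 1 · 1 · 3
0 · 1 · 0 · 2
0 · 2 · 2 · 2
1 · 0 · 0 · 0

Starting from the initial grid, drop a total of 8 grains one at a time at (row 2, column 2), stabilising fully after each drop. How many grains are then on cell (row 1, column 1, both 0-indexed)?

k=0  0 · 1 · 2 · 2
3 · 1 · 1 · 3
0 · 1 · 0 · 2
0 · 2 · 2 · 2
1 · 0 · 0 · 0
k=1  0 · 1 · 2 · 2
3 · 1 · 1 · 3
0 · 1 · 1 · 2
0 · 2 · 2 · 2
1 · 0 · 0 · 0
k=2  0 · 1 · 2 · 2
3 · 1 · 1 · 3
0 · 1 · 2 · 2
0 · 2 · 2 · 2
1 · 0 · 0 · 0
k=3  0 · 1 · 2 · 2
3 · 1 · 1 · 3
0 · 1 · 3 · 2
0 · 2 · 2 · 2
1 · 0 · 0 · 0
k=4  0 · 1 · 2 · 2
3 · 1 · 2 · 3
0 · 2 · 0 · 3
0 · 2 · 3 · 2
1 · 0 · 0 · 0
k=5  0 · 1 · 2 · 2
3 · 1 · 2 · 3
0 · 2 · 1 · 3
0 · 2 · 3 · 2
1 · 0 · 0 · 0
k=6  0 · 1 · 2 · 2
3 · 1 · 2 · 3
0 · 2 · 2 · 3
0 · 2 · 3 · 2
1 · 0 · 0 · 0
k=7  0 · 1 · 2 · 2
3 · 1 · 2 · 3
0 · 2 · 3 · 3
0 · 2 · 3 · 2
1 · 0 · 0 · 0
k=8  0 · 1 · 3 · 3
3 · 2 · 0 · 1
0 · 3 · 3 · 2
0 · 3 · 1 · 0
1 · 0 · 1 · 1

2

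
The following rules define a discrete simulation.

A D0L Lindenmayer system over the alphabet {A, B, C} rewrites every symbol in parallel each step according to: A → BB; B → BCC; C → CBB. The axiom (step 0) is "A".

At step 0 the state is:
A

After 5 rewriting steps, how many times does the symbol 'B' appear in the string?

[0] A
[1] BB
[2] BCCBCC
[3] BCCCBBCBBBCCCBBCBB
[4] BCCCBBCBBCBBBCCBCCCBBBCCBCCBCCCBBCBBCBBBCCBCCCBBBCCBCC
[5] BCCCBBCBBCBBBCCBCCCBBBCCBCCCBBBCCBCCBCCCBBCBBBCCCBBCBBCBBB…CBCCCBBBCCBCCBCCCBBCBBBCCCBBCBBCBBBCCBCCBCCCBBCBBBCCCBBCBB  (len 162)

82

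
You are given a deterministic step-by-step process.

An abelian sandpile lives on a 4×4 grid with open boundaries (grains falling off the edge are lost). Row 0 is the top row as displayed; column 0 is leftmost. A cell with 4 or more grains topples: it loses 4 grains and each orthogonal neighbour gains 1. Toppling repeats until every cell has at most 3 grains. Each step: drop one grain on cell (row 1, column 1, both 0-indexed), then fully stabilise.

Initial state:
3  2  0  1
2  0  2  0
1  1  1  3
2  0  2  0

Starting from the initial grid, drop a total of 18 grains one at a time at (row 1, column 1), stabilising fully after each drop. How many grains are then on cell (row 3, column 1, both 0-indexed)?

2

k=0  3  2  0  1
2  0  2  0
1  1  1  3
2  0  2  0
k=1  3  2  0  1
2  1  2  0
1  1  1  3
2  0  2  0
k=2  3  2  0  1
2  2  2  0
1  1  1  3
2  0  2  0
k=3  3  2  0  1
2  3  2  0
1  1  1  3
2  0  2  0
k=4  3  3  0  1
3  0  3  0
1  2  1  3
2  0  2  0
k=5  3  3  0  1
3  1  3  0
1  2  1  3
2  0  2  0
k=6  3  3  0  1
3  2  3  0
1  2  1  3
2  0  2  0
k=7  3  3  0  1
3  3  3  0
1  2  1  3
2  0  2  0
k=8  1  1  2  1
1  3  0  1
2  3  2  3
2  0  2  0
k=9  1  2  2  1
2  1  1  1
3  0  3  3
2  1  2  0
k=10  1  2  2  1
2  2  1  1
3  0  3  3
2  1  2  0
k=11  1  2  2  1
2  3  1  1
3  0  3  3
2  1  2  0
k=12  1  3  2  1
3  0  2  1
3  1  3  3
2  1  2  0
k=13  1  3  2  1
3  1  2  1
3  1  3  3
2  1  2  0
k=14  1  3  2  1
3  2  2  1
3  1  3  3
2  1  2  0
k=15  1  3  2  1
3  3  2  1
3  1  3  3
2  1  2  0
k=16  3  0  3  1
1  2  3  1
0  3  3  3
3  1  2  0
k=17  3  0  3  1
1  3  3  1
0  3  3  3
3  1  2  0
k=18  3  2  0  2
2  2  2  3
1  1  2  0
3  2  3  1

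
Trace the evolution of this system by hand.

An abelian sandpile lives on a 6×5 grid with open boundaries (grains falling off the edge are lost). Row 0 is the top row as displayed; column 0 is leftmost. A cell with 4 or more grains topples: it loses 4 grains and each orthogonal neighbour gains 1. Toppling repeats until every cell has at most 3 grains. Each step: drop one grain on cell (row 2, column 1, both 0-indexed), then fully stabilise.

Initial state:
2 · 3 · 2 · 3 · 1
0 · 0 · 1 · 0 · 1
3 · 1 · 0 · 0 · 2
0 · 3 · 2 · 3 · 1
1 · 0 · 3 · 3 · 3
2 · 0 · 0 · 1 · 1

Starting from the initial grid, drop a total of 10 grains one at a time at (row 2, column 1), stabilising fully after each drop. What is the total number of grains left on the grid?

51

gen 0: 2 · 3 · 2 · 3 · 1
0 · 0 · 1 · 0 · 1
3 · 1 · 0 · 0 · 2
0 · 3 · 2 · 3 · 1
1 · 0 · 3 · 3 · 3
2 · 0 · 0 · 1 · 1
gen 1: 2 · 3 · 2 · 3 · 1
0 · 0 · 1 · 0 · 1
3 · 2 · 0 · 0 · 2
0 · 3 · 2 · 3 · 1
1 · 0 · 3 · 3 · 3
2 · 0 · 0 · 1 · 1
gen 2: 2 · 3 · 2 · 3 · 1
0 · 0 · 1 · 0 · 1
3 · 3 · 0 · 0 · 2
0 · 3 · 2 · 3 · 1
1 · 0 · 3 · 3 · 3
2 · 0 · 0 · 1 · 1
gen 3: 2 · 3 · 2 · 3 · 1
1 · 1 · 1 · 0 · 1
0 · 2 · 1 · 0 · 2
2 · 0 · 3 · 3 · 1
1 · 1 · 3 · 3 · 3
2 · 0 · 0 · 1 · 1
gen 4: 2 · 3 · 2 · 3 · 1
1 · 1 · 1 · 0 · 1
0 · 3 · 1 · 0 · 2
2 · 0 · 3 · 3 · 1
1 · 1 · 3 · 3 · 3
2 · 0 · 0 · 1 · 1
gen 5: 2 · 3 · 2 · 3 · 1
1 · 2 · 1 · 0 · 1
1 · 0 · 2 · 0 · 2
2 · 1 · 3 · 3 · 1
1 · 1 · 3 · 3 · 3
2 · 0 · 0 · 1 · 1
gen 6: 2 · 3 · 2 · 3 · 1
1 · 2 · 1 · 0 · 1
1 · 1 · 2 · 0 · 2
2 · 1 · 3 · 3 · 1
1 · 1 · 3 · 3 · 3
2 · 0 · 0 · 1 · 1
gen 7: 2 · 3 · 2 · 3 · 1
1 · 2 · 1 · 0 · 1
1 · 2 · 2 · 0 · 2
2 · 1 · 3 · 3 · 1
1 · 1 · 3 · 3 · 3
2 · 0 · 0 · 1 · 1
gen 8: 2 · 3 · 2 · 3 · 1
1 · 2 · 1 · 0 · 1
1 · 3 · 2 · 0 · 2
2 · 1 · 3 · 3 · 1
1 · 1 · 3 · 3 · 3
2 · 0 · 0 · 1 · 1
gen 9: 2 · 3 · 2 · 3 · 1
1 · 3 · 1 · 0 · 1
2 · 0 · 3 · 0 · 2
2 · 2 · 3 · 3 · 1
1 · 1 · 3 · 3 · 3
2 · 0 · 0 · 1 · 1
gen 10: 2 · 3 · 2 · 3 · 1
1 · 3 · 1 · 0 · 1
2 · 1 · 3 · 0 · 2
2 · 2 · 3 · 3 · 1
1 · 1 · 3 · 3 · 3
2 · 0 · 0 · 1 · 1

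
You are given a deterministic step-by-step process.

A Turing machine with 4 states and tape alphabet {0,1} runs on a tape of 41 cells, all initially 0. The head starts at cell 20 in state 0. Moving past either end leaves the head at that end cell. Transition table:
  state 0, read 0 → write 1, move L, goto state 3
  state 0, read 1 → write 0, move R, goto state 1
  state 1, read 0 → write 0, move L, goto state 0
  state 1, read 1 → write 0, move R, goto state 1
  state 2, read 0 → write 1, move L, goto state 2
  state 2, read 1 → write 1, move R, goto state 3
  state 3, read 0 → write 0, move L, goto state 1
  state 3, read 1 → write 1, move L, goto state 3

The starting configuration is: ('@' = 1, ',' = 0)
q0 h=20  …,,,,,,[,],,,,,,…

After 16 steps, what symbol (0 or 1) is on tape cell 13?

0

0) q0 h=20  …,,,,,,[,],,,,,,…
1) q3 h=19  …,,,,,,[,]@,,,,,…
2) q1 h=18  …,,,,,,[,],@,,,,…
3) q0 h=17  …,,,,,,[,],,@,,,…
4) q3 h=16  …,,,,,,[,]@,,@,,…
5) q1 h=15  …,,,,,,[,],@,,@,…
6) q0 h=14  …,,,,,,[,],,@,,@…
7) q3 h=13  …,,,,,,[,]@,,@,,…
8) q1 h=12  …,,,,,,[,],@,,@,…
9) q0 h=11  …,,,,,,[,],,@,,@…
10) q3 h=10  …,,,,,,[,]@,,@,,…
11) q1 h= 9  …,,,,,,[,],@,,@,…
12) q0 h= 8  …,,,,,,[,],,@,,@…
13) q3 h= 7  …,,,,,,[,]@,,@,,…
14) q1 h= 6  |,,,,,,[,],@,,@,…
15) q0 h= 5  |,,,,,[,],,@,,@…
16) q3 h= 4  |,,,,[,]@,,@,,…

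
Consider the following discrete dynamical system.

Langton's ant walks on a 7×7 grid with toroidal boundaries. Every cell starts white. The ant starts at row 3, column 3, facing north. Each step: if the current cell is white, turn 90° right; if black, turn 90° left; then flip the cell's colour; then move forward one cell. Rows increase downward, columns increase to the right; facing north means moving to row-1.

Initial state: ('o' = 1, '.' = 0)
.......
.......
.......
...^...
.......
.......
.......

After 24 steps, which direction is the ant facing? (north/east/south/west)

[0] .......
.......
.......
...^...
.......
.......
.......
[1] .......
.......
.......
...o>..
.......
.......
.......
[2] .......
.......
.......
...oo..
....v..
.......
.......
[3] .......
.......
.......
...oo..
...<o..
.......
.......
[4] .......
.......
.......
...^o..
...oo..
.......
.......
[5] .......
.......
.......
..<.o..
...oo..
.......
.......
[6] .......
.......
..^....
..o.o..
...oo..
.......
.......
[7] .......
.......
..o>...
..o.o..
...oo..
.......
.......
[8] .......
.......
..oo...
..ovo..
...oo..
.......
.......
[9] .......
.......
..oo...
..<oo..
...oo..
.......
.......
[10] .......
.......
..oo...
...oo..
..voo..
.......
.......
[11] .......
.......
..oo...
...oo..
.<ooo..
.......
.......
[12] .......
.......
..oo...
.^.oo..
.oooo..
.......
.......
[13] .......
.......
..oo...
.o>oo..
.oooo..
.......
.......
[14] .......
.......
..oo...
.oooo..
.ovoo..
.......
.......
[15] .......
.......
..oo...
.oooo..
.o.>o..
.......
.......
[16] .......
.......
..oo...
.oo^o..
.o..o..
.......
.......
[17] .......
.......
..oo...
.o<.o..
.o..o..
.......
.......
[18] .......
.......
..oo...
.o..o..
.ov.o..
.......
.......
[19] .......
.......
..oo...
.o..o..
.<o.o..
.......
.......
[20] .......
.......
..oo...
.o..o..
..o.o..
.v.....
.......
[21] .......
.......
..oo...
.o..o..
..o.o..
<o.....
.......
[22] .......
.......
..oo...
.o..o..
^.o.o..
oo.....
.......
[23] .......
.......
..oo...
.o..o..
o>o.o..
oo.....
.......
[24] .......
.......
..oo...
.o..o..
ooo.o..
ov.....
.......

south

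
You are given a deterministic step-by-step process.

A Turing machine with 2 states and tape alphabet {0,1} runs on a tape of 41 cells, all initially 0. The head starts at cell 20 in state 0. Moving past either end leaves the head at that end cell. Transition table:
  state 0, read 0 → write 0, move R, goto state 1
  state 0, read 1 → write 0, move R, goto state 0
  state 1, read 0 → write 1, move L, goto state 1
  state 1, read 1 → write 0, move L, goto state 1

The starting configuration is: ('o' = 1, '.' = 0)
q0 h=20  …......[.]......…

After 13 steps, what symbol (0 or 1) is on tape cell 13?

0) q0 h=20  …......[.]......…
1) q1 h=21  …......[.]......…
2) q1 h=20  …......[.]o.....…
3) q1 h=19  …......[.]oo....…
4) q1 h=18  …......[.]ooo...…
5) q1 h=17  …......[.]oooo..…
6) q1 h=16  …......[.]ooooo.…
7) q1 h=15  …......[.]oooooo…
8) q1 h=14  …......[.]oooooo…
9) q1 h=13  …......[.]oooooo…
10) q1 h=12  …......[.]oooooo…
11) q1 h=11  …......[.]oooooo…
12) q1 h=10  …......[.]oooooo…
13) q1 h= 9  …......[.]oooooo…

1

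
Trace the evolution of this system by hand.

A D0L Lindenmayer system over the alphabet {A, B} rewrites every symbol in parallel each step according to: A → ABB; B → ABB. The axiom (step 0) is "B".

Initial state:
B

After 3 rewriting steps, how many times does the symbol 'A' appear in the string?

9

0) B
1) ABB
2) ABBABBABB
3) ABBABBABBABBABBABBABBABBABB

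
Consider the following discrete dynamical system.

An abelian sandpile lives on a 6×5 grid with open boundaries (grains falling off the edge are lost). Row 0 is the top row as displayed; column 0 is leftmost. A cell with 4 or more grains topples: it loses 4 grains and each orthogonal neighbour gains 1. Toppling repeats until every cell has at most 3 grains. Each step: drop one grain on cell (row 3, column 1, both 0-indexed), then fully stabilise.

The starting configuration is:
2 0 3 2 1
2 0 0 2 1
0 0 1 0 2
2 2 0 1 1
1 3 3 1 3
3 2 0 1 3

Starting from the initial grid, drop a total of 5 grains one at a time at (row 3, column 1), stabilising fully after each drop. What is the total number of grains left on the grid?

46

0) 2 0 3 2 1
2 0 0 2 1
0 0 1 0 2
2 2 0 1 1
1 3 3 1 3
3 2 0 1 3
1) 2 0 3 2 1
2 0 0 2 1
0 0 1 0 2
2 3 0 1 1
1 3 3 1 3
3 2 0 1 3
2) 2 0 3 2 1
2 0 0 2 1
0 1 1 0 2
3 1 2 1 1
2 1 0 2 3
3 3 1 1 3
3) 2 0 3 2 1
2 0 0 2 1
0 1 1 0 2
3 2 2 1 1
2 1 0 2 3
3 3 1 1 3
4) 2 0 3 2 1
2 0 0 2 1
0 1 1 0 2
3 3 2 1 1
2 1 0 2 3
3 3 1 1 3
5) 2 0 3 2 1
2 0 0 2 1
1 2 1 0 2
0 1 3 1 1
3 2 0 2 3
3 3 1 1 3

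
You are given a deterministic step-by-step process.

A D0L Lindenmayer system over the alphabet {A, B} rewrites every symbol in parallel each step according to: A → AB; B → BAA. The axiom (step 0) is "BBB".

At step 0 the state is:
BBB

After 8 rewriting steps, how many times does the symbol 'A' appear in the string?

2448

k=0  BBB
k=1  BAABAABAA
k=2  BAAABABBAAABABBAAABAB
k=3  BAAABABABBAAABBAABAAABABABBAAABBAABAAABABABBAAABBAA
k=4  BAAABABABBAAABBAAABBAABAAABABABBAABAAABABBAAABABABBAAABBAA…AABABABBAABAAABABBAAABABABBAAABBAAABBAABAAABABABBAABAAABAB  (len 123)
k=5  BAAABABABBAAABBAAABBAABAAABABABBAABAAABABABBAABAAABABBAAAB…ABBAABAAABABBAAABABABBAAABBAAABBAABAAABABBAAABABABBAAABBAA  (len 297)
k=6  BAAABABABBAAABBAAABBAABAAABABABBAABAAABABABBAABAAABABBAAAB…BAAABABABBAAABBAABAAABABABBAAABBAAABBAABAAABABABBAABAAABAB  (len 717)
k=7  BAAABABABBAAABBAAABBAABAAABABABBAABAAABABABBAABAAABABBAAAB…ABBAABAAABABBAAABABABBAAABBAAABBAABAAABABBAAABABABBAAABBAA  (len 1731)
k=8  BAAABABABBAAABBAAABBAABAAABABABBAABAAABABABBAABAAABABBAAAB…BAAABABABBAAABBAABAAABABABBAAABBAAABBAABAAABABABBAABAAABAB  (len 4179)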